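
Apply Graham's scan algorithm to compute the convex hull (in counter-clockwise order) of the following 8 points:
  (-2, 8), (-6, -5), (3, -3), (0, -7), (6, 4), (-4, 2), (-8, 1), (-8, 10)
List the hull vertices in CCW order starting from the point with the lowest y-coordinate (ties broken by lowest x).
Hull (CCW) = [(0, -7), (3, -3), (6, 4), (-2, 8), (-8, 10), (-8, 1), (-6, -5)]

Graham scan procedure:
  1. Find the pivot p₀ = point with lowest y (tie → lowest x): (0, -7).
  2. Sort the remaining points by polar angle around p₀.
  3. Walk through sorted points, maintaining a stack; pop the top while the last three entries make a non-left turn (cross product ≤ 0).
  4. Final stack is the convex hull in CCW order: (0, -7), (3, -3), (6, 4), (-2, 8), (-8, 10), (-8, 1), (-6, -5).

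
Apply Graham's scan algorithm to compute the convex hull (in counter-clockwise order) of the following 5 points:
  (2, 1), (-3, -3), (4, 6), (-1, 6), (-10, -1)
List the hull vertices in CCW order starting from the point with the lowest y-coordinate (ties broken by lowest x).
Hull (CCW) = [(-3, -3), (2, 1), (4, 6), (-1, 6), (-10, -1)]

Graham scan procedure:
  1. Find the pivot p₀ = point with lowest y (tie → lowest x): (-3, -3).
  2. Sort the remaining points by polar angle around p₀.
  3. Walk through sorted points, maintaining a stack; pop the top while the last three entries make a non-left turn (cross product ≤ 0).
  4. Final stack is the convex hull in CCW order: (-3, -3), (2, 1), (4, 6), (-1, 6), (-10, -1).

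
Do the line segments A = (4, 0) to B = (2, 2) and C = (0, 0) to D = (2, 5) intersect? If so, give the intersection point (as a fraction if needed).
No (intersection of containing lines falls outside at least one segment)

Parametrize and solve: t = 10/7, s = 4/7. At least one of these is outside [0, 1], so the segments do not intersect.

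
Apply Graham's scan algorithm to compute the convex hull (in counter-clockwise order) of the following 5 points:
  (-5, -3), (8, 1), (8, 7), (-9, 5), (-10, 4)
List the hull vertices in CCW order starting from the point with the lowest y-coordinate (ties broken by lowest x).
Hull (CCW) = [(-5, -3), (8, 1), (8, 7), (-9, 5), (-10, 4)]

Graham scan procedure:
  1. Find the pivot p₀ = point with lowest y (tie → lowest x): (-5, -3).
  2. Sort the remaining points by polar angle around p₀.
  3. Walk through sorted points, maintaining a stack; pop the top while the last three entries make a non-left turn (cross product ≤ 0).
  4. Final stack is the convex hull in CCW order: (-5, -3), (8, 1), (8, 7), (-9, 5), (-10, 4).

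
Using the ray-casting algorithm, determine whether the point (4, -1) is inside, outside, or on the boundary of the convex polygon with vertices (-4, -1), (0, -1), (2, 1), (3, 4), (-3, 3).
The point (4, -1) lies strictly outside the polygon

Cast a horizontal ray to the right from the query point and count how many polygon edges it crosses (each edge strictly once or zero times, handled with the usual half-open convention). 
Parity of crossings → even ⇒ outside.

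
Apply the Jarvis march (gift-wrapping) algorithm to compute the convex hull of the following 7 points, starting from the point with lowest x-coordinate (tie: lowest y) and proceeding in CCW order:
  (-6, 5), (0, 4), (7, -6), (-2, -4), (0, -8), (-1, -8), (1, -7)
Hull (CCW) = [(-6, 5), (-1, -8), (0, -8), (7, -6), (0, 4)]

Jarvis march: at each step, from the current hull vertex p, select the next vertex q as the point such that every other point lies strictly to the left of (or on) the directed line p → q. (Equivalently: for every other point r, the cross product (q − p) × (r − p) ≥ 0.)
Starting point (lowest x, tie lowest y): (-6, 5). Wrap until returning to start. Resulting hull: (-6, 5), (-1, -8), (0, -8), (7, -6), (0, 4).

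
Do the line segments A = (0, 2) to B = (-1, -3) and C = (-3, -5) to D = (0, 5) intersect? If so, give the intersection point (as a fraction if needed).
No (intersection of containing lines falls outside at least one segment)

Parametrize and solve: t = -9/5, s = 8/5. At least one of these is outside [0, 1], so the segments do not intersect.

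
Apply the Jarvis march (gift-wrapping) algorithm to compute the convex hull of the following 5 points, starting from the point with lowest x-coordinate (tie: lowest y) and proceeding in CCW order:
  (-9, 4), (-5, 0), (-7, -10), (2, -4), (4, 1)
Hull (CCW) = [(-9, 4), (-7, -10), (2, -4), (4, 1)]

Jarvis march: at each step, from the current hull vertex p, select the next vertex q as the point such that every other point lies strictly to the left of (or on) the directed line p → q. (Equivalently: for every other point r, the cross product (q − p) × (r − p) ≥ 0.)
Starting point (lowest x, tie lowest y): (-9, 4). Wrap until returning to start. Resulting hull: (-9, 4), (-7, -10), (2, -4), (4, 1).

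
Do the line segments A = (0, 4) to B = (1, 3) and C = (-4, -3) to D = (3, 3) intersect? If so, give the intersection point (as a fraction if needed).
No (intersection of containing lines falls outside at least one segment)

Parametrize and solve: t = 25/13, s = 11/13. At least one of these is outside [0, 1], so the segments do not intersect.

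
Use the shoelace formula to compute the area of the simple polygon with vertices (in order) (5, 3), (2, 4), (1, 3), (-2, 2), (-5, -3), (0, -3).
Area = 35

Shoelace formula: Area = (1/2) |Σ_i (x_i · y_{i+1} − x_{i+1} · y_i)| (indices mod n). Compute each cross term:
  (5)(4) − (2)(3) = 14
  (2)(3) − (1)(4) = 2
  (1)(2) − (-2)(3) = 8
  (-2)(-3) − (-5)(2) = 16
  (-5)(-3) − (0)(-3) = 15
  (0)(3) − (5)(-3) = 15
Sum = 70, so (signed) Area = 70/2 = 35, |Area| = 35.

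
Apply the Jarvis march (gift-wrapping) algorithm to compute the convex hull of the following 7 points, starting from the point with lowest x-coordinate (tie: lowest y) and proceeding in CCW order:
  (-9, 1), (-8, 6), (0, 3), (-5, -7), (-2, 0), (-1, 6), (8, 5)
Hull (CCW) = [(-9, 1), (-5, -7), (8, 5), (-1, 6), (-8, 6)]

Jarvis march: at each step, from the current hull vertex p, select the next vertex q as the point such that every other point lies strictly to the left of (or on) the directed line p → q. (Equivalently: for every other point r, the cross product (q − p) × (r − p) ≥ 0.)
Starting point (lowest x, tie lowest y): (-9, 1). Wrap until returning to start. Resulting hull: (-9, 1), (-5, -7), (8, 5), (-1, 6), (-8, 6).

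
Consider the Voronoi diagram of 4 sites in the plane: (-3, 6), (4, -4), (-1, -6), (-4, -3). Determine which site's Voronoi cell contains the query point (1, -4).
Nearest site = (-1, -6)

The Voronoi cell of site s contains exactly those query points closer to s than to any other site. Compute squared distances from q = (1, -4) to each site:
  (-1 − 1)² + (-6 − -4)² = 8
  (4 − 1)² + (-4 − -4)² = 9
  (-4 − 1)² + (-3 − -4)² = 26
  (-3 − 1)² + (6 − -4)² = 116
Minimum is attained by (-1, -6), so q lies in its Voronoi cell.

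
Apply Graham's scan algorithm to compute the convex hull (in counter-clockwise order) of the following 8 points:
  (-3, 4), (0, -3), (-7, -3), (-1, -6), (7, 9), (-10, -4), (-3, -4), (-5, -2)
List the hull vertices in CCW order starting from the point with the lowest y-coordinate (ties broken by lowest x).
Hull (CCW) = [(-1, -6), (7, 9), (-3, 4), (-10, -4)]

Graham scan procedure:
  1. Find the pivot p₀ = point with lowest y (tie → lowest x): (-1, -6).
  2. Sort the remaining points by polar angle around p₀.
  3. Walk through sorted points, maintaining a stack; pop the top while the last three entries make a non-left turn (cross product ≤ 0).
  4. Final stack is the convex hull in CCW order: (-1, -6), (7, 9), (-3, 4), (-10, -4).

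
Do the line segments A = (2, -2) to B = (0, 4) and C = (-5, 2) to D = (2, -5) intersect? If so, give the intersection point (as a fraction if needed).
No (intersection of containing lines falls outside at least one segment)

Parametrize and solve: t = -3/4, s = 17/14. At least one of these is outside [0, 1], so the segments do not intersect.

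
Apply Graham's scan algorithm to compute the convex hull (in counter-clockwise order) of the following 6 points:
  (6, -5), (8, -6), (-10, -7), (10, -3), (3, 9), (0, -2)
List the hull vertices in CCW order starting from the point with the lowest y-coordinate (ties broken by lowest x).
Hull (CCW) = [(-10, -7), (8, -6), (10, -3), (3, 9)]

Graham scan procedure:
  1. Find the pivot p₀ = point with lowest y (tie → lowest x): (-10, -7).
  2. Sort the remaining points by polar angle around p₀.
  3. Walk through sorted points, maintaining a stack; pop the top while the last three entries make a non-left turn (cross product ≤ 0).
  4. Final stack is the convex hull in CCW order: (-10, -7), (8, -6), (10, -3), (3, 9).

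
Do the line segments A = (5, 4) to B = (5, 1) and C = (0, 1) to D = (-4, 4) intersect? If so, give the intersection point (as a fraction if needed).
No (intersection of containing lines falls outside at least one segment)

Parametrize and solve: t = 9/4, s = -5/4. At least one of these is outside [0, 1], so the segments do not intersect.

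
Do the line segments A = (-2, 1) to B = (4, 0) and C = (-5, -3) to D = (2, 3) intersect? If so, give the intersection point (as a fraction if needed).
Yes; intersection at (-26/43, 33/43) (t = 10/43 on AB, s = 27/43 on CD)

Parametrize AB as A + t(B − A) = (-2 + 6 t, 1 + -1 t) and CD as C + s(D − C) = (-5 + 7 s, -3 + 6 s). Solve the linear system for (t, s). Determinant = -43 ≠ 0, so a unique intersection of the containing lines exists. Solution: t = 10/43, s = 27/43 — both in [0, 1], so the segments cross. Intersection point: (-26/43, 33/43).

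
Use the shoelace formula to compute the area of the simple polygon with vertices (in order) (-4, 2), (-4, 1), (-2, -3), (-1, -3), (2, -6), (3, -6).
Area = 21/2

Shoelace formula: Area = (1/2) |Σ_i (x_i · y_{i+1} − x_{i+1} · y_i)| (indices mod n). Compute each cross term:
  (-4)(1) − (-4)(2) = 4
  (-4)(-3) − (-2)(1) = 14
  (-2)(-3) − (-1)(-3) = 3
  (-1)(-6) − (2)(-3) = 12
  (2)(-6) − (3)(-6) = 6
  (3)(2) − (-4)(-6) = -18
Sum = 21, so (signed) Area = 21/2 = 21/2, |Area| = 21/2.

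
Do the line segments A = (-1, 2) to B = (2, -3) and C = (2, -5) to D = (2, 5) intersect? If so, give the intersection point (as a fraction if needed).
Yes; intersection at (2, -3) (t = 1 on AB, s = 1/5 on CD)

Parametrize AB as A + t(B − A) = (-1 + 3 t, 2 + -5 t) and CD as C + s(D − C) = (2 + 0 s, -5 + 10 s). Solve the linear system for (t, s). Determinant = -30 ≠ 0, so a unique intersection of the containing lines exists. Solution: t = 1, s = 1/5 — both in [0, 1], so the segments cross. Intersection point: (2, -3).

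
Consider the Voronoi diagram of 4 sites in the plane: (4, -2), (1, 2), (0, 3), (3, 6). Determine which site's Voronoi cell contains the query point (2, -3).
Nearest site = (4, -2)

The Voronoi cell of site s contains exactly those query points closer to s than to any other site. Compute squared distances from q = (2, -3) to each site:
  (4 − 2)² + (-2 − -3)² = 5
  (1 − 2)² + (2 − -3)² = 26
  (0 − 2)² + (3 − -3)² = 40
  (3 − 2)² + (6 − -3)² = 82
Minimum is attained by (4, -2), so q lies in its Voronoi cell.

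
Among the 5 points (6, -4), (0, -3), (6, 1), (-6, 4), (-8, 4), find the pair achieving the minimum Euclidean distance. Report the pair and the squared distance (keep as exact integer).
Pair = ((-6, 4), (-8, 4)); squared distance = 4

Compute all C(5, 2) = 10 pairwise squared distances (x_i − x_j)² + (y_i − y_j)². The minimum is 4, attained by the pair ((-6, 4), (-8, 4)).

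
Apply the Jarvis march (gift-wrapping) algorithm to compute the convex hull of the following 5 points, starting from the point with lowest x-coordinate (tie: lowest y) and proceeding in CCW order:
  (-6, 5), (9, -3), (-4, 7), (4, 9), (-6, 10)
Hull (CCW) = [(-6, 5), (9, -3), (4, 9), (-6, 10)]

Jarvis march: at each step, from the current hull vertex p, select the next vertex q as the point such that every other point lies strictly to the left of (or on) the directed line p → q. (Equivalently: for every other point r, the cross product (q − p) × (r − p) ≥ 0.)
Starting point (lowest x, tie lowest y): (-6, 5). Wrap until returning to start. Resulting hull: (-6, 5), (9, -3), (4, 9), (-6, 10).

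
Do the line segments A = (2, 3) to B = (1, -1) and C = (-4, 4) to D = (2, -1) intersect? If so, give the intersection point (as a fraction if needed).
Yes; intersection at (34/29, -9/29) (t = 24/29 on AB, s = 25/29 on CD)

Parametrize AB as A + t(B − A) = (2 + -1 t, 3 + -4 t) and CD as C + s(D − C) = (-4 + 6 s, 4 + -5 s). Solve the linear system for (t, s). Determinant = -29 ≠ 0, so a unique intersection of the containing lines exists. Solution: t = 24/29, s = 25/29 — both in [0, 1], so the segments cross. Intersection point: (34/29, -9/29).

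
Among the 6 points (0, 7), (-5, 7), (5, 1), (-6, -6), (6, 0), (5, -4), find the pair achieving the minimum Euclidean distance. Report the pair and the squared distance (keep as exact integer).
Pair = ((5, 1), (6, 0)); squared distance = 2

Compute all C(6, 2) = 15 pairwise squared distances (x_i − x_j)² + (y_i − y_j)². The minimum is 2, attained by the pair ((5, 1), (6, 0)).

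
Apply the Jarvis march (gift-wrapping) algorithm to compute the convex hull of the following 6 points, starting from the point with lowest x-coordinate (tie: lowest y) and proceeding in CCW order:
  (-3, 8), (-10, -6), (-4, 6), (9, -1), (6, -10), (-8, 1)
Hull (CCW) = [(-10, -6), (6, -10), (9, -1), (-3, 8), (-8, 1)]

Jarvis march: at each step, from the current hull vertex p, select the next vertex q as the point such that every other point lies strictly to the left of (or on) the directed line p → q. (Equivalently: for every other point r, the cross product (q − p) × (r − p) ≥ 0.)
Starting point (lowest x, tie lowest y): (-10, -6). Wrap until returning to start. Resulting hull: (-10, -6), (6, -10), (9, -1), (-3, 8), (-8, 1).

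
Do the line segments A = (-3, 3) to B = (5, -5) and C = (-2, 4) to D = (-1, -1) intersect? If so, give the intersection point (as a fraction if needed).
Yes; intersection at (-3/2, 3/2) (t = 3/16 on AB, s = 1/2 on CD)

Parametrize AB as A + t(B − A) = (-3 + 8 t, 3 + -8 t) and CD as C + s(D − C) = (-2 + 1 s, 4 + -5 s). Solve the linear system for (t, s). Determinant = 32 ≠ 0, so a unique intersection of the containing lines exists. Solution: t = 3/16, s = 1/2 — both in [0, 1], so the segments cross. Intersection point: (-3/2, 3/2).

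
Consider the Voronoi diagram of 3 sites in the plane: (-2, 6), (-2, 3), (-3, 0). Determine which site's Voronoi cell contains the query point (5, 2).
Nearest site = (-2, 3)

The Voronoi cell of site s contains exactly those query points closer to s than to any other site. Compute squared distances from q = (5, 2) to each site:
  (-2 − 5)² + (3 − 2)² = 50
  (-2 − 5)² + (6 − 2)² = 65
  (-3 − 5)² + (0 − 2)² = 68
Minimum is attained by (-2, 3), so q lies in its Voronoi cell.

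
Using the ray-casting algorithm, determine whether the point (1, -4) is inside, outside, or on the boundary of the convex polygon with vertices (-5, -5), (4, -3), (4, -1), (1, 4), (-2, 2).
The point (1, -4) lies strictly outside the polygon

Cast a horizontal ray to the right from the query point and count how many polygon edges it crosses (each edge strictly once or zero times, handled with the usual half-open convention). 
Parity of crossings → even ⇒ outside.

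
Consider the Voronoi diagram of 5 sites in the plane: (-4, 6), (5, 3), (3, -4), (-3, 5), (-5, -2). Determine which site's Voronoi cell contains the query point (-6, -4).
Nearest site = (-5, -2)

The Voronoi cell of site s contains exactly those query points closer to s than to any other site. Compute squared distances from q = (-6, -4) to each site:
  (-5 − -6)² + (-2 − -4)² = 5
  (3 − -6)² + (-4 − -4)² = 81
  (-3 − -6)² + (5 − -4)² = 90
  (-4 − -6)² + (6 − -4)² = 104
  (5 − -6)² + (3 − -4)² = 170
Minimum is attained by (-5, -2), so q lies in its Voronoi cell.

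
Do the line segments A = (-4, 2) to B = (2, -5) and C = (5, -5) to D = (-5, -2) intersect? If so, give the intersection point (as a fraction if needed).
Yes; intersection at (25/26, -197/52) (t = 43/52 on AB, s = 21/52 on CD)

Parametrize AB as A + t(B − A) = (-4 + 6 t, 2 + -7 t) and CD as C + s(D − C) = (5 + -10 s, -5 + 3 s). Solve the linear system for (t, s). Determinant = 52 ≠ 0, so a unique intersection of the containing lines exists. Solution: t = 43/52, s = 21/52 — both in [0, 1], so the segments cross. Intersection point: (25/26, -197/52).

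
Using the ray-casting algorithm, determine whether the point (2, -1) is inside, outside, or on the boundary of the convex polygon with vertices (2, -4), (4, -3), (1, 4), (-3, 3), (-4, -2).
The point (2, -1) lies strictly inside the polygon

Cast a horizontal ray to the right from the query point and count how many polygon edges it crosses (each edge strictly once or zero times, handled with the usual half-open convention). 
Parity of crossings → odd ⇒ inside.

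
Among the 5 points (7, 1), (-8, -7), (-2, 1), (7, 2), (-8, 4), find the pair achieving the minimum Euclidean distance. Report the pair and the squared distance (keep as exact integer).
Pair = ((7, 1), (7, 2)); squared distance = 1

Compute all C(5, 2) = 10 pairwise squared distances (x_i − x_j)² + (y_i − y_j)². The minimum is 1, attained by the pair ((7, 1), (7, 2)).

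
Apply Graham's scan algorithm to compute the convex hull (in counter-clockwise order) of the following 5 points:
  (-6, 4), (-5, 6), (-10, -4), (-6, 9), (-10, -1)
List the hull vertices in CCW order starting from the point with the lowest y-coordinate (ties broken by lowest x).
Hull (CCW) = [(-10, -4), (-5, 6), (-6, 9), (-10, -1)]

Graham scan procedure:
  1. Find the pivot p₀ = point with lowest y (tie → lowest x): (-10, -4).
  2. Sort the remaining points by polar angle around p₀.
  3. Walk through sorted points, maintaining a stack; pop the top while the last three entries make a non-left turn (cross product ≤ 0).
  4. Final stack is the convex hull in CCW order: (-10, -4), (-5, 6), (-6, 9), (-10, -1).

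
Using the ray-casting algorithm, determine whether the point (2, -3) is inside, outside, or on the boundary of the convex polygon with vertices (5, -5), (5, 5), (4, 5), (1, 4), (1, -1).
The point (2, -3) lies strictly outside the polygon

Cast a horizontal ray to the right from the query point and count how many polygon edges it crosses (each edge strictly once or zero times, handled with the usual half-open convention). 
Parity of crossings → even ⇒ outside.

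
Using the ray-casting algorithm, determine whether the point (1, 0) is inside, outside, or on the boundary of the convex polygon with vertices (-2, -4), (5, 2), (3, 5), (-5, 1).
The point (1, 0) lies strictly inside the polygon

Cast a horizontal ray to the right from the query point and count how many polygon edges it crosses (each edge strictly once or zero times, handled with the usual half-open convention). 
Parity of crossings → odd ⇒ inside.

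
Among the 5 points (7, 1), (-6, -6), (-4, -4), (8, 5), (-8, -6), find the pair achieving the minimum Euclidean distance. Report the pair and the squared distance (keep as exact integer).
Pair = ((-6, -6), (-8, -6)); squared distance = 4

Compute all C(5, 2) = 10 pairwise squared distances (x_i − x_j)² + (y_i − y_j)². The minimum is 4, attained by the pair ((-6, -6), (-8, -6)).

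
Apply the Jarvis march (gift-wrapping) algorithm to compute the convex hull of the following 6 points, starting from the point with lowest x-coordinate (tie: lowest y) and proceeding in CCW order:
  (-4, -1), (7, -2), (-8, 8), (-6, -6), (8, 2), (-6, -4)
Hull (CCW) = [(-8, 8), (-6, -6), (7, -2), (8, 2)]

Jarvis march: at each step, from the current hull vertex p, select the next vertex q as the point such that every other point lies strictly to the left of (or on) the directed line p → q. (Equivalently: for every other point r, the cross product (q − p) × (r − p) ≥ 0.)
Starting point (lowest x, tie lowest y): (-8, 8). Wrap until returning to start. Resulting hull: (-8, 8), (-6, -6), (7, -2), (8, 2).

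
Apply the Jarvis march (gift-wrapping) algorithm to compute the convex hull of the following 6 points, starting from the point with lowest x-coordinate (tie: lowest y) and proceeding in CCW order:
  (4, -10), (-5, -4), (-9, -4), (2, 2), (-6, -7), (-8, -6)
Hull (CCW) = [(-9, -4), (-8, -6), (-6, -7), (4, -10), (2, 2)]

Jarvis march: at each step, from the current hull vertex p, select the next vertex q as the point such that every other point lies strictly to the left of (or on) the directed line p → q. (Equivalently: for every other point r, the cross product (q − p) × (r − p) ≥ 0.)
Starting point (lowest x, tie lowest y): (-9, -4). Wrap until returning to start. Resulting hull: (-9, -4), (-8, -6), (-6, -7), (4, -10), (2, 2).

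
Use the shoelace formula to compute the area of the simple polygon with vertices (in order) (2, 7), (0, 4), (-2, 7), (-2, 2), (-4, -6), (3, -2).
Area = 97/2

Shoelace formula: Area = (1/2) |Σ_i (x_i · y_{i+1} − x_{i+1} · y_i)| (indices mod n). Compute each cross term:
  (2)(4) − (0)(7) = 8
  (0)(7) − (-2)(4) = 8
  (-2)(2) − (-2)(7) = 10
  (-2)(-6) − (-4)(2) = 20
  (-4)(-2) − (3)(-6) = 26
  (3)(7) − (2)(-2) = 25
Sum = 97, so (signed) Area = 97/2 = 97/2, |Area| = 97/2.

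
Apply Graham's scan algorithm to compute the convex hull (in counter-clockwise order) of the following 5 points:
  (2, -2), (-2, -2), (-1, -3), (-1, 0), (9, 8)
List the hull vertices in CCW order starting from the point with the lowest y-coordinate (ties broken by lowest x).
Hull (CCW) = [(-1, -3), (2, -2), (9, 8), (-1, 0), (-2, -2)]

Graham scan procedure:
  1. Find the pivot p₀ = point with lowest y (tie → lowest x): (-1, -3).
  2. Sort the remaining points by polar angle around p₀.
  3. Walk through sorted points, maintaining a stack; pop the top while the last three entries make a non-left turn (cross product ≤ 0).
  4. Final stack is the convex hull in CCW order: (-1, -3), (2, -2), (9, 8), (-1, 0), (-2, -2).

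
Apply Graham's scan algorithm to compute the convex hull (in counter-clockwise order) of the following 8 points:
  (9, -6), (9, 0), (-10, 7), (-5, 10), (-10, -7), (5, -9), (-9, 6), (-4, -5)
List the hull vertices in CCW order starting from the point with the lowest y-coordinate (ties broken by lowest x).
Hull (CCW) = [(5, -9), (9, -6), (9, 0), (-5, 10), (-10, 7), (-10, -7)]

Graham scan procedure:
  1. Find the pivot p₀ = point with lowest y (tie → lowest x): (5, -9).
  2. Sort the remaining points by polar angle around p₀.
  3. Walk through sorted points, maintaining a stack; pop the top while the last three entries make a non-left turn (cross product ≤ 0).
  4. Final stack is the convex hull in CCW order: (5, -9), (9, -6), (9, 0), (-5, 10), (-10, 7), (-10, -7).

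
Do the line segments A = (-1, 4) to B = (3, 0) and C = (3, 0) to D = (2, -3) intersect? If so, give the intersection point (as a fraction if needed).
Yes; intersection at (3, 0) (t = 1 on AB, s = 0 on CD)

Parametrize AB as A + t(B − A) = (-1 + 4 t, 4 + -4 t) and CD as C + s(D − C) = (3 + -1 s, 0 + -3 s). Solve the linear system for (t, s). Determinant = 16 ≠ 0, so a unique intersection of the containing lines exists. Solution: t = 1, s = 0 — both in [0, 1], so the segments cross. Intersection point: (3, 0).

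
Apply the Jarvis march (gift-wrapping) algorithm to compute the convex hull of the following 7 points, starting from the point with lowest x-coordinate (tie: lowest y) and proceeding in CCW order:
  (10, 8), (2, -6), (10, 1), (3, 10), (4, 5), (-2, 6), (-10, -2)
Hull (CCW) = [(-10, -2), (2, -6), (10, 1), (10, 8), (3, 10), (-2, 6)]

Jarvis march: at each step, from the current hull vertex p, select the next vertex q as the point such that every other point lies strictly to the left of (or on) the directed line p → q. (Equivalently: for every other point r, the cross product (q − p) × (r − p) ≥ 0.)
Starting point (lowest x, tie lowest y): (-10, -2). Wrap until returning to start. Resulting hull: (-10, -2), (2, -6), (10, 1), (10, 8), (3, 10), (-2, 6).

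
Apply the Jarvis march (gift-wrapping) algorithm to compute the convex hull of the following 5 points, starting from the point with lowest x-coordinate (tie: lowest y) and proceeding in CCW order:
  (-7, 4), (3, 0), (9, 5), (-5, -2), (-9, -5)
Hull (CCW) = [(-9, -5), (3, 0), (9, 5), (-7, 4)]

Jarvis march: at each step, from the current hull vertex p, select the next vertex q as the point such that every other point lies strictly to the left of (or on) the directed line p → q. (Equivalently: for every other point r, the cross product (q − p) × (r − p) ≥ 0.)
Starting point (lowest x, tie lowest y): (-9, -5). Wrap until returning to start. Resulting hull: (-9, -5), (3, 0), (9, 5), (-7, 4).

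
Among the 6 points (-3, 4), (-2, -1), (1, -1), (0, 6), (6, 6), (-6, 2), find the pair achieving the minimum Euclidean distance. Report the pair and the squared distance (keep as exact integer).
Pair = ((-2, -1), (1, -1)); squared distance = 9

Compute all C(6, 2) = 15 pairwise squared distances (x_i − x_j)² + (y_i − y_j)². The minimum is 9, attained by the pair ((-2, -1), (1, -1)).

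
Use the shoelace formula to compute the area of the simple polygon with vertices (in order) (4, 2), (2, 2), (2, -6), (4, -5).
Area = 15

Shoelace formula: Area = (1/2) |Σ_i (x_i · y_{i+1} − x_{i+1} · y_i)| (indices mod n). Compute each cross term:
  (4)(2) − (2)(2) = 4
  (2)(-6) − (2)(2) = -16
  (2)(-5) − (4)(-6) = 14
  (4)(2) − (4)(-5) = 28
Sum = 30, so (signed) Area = 30/2 = 15, |Area| = 15.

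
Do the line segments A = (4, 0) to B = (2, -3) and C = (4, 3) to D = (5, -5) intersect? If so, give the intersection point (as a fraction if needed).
No (intersection of containing lines falls outside at least one segment)

Parametrize and solve: t = -3/19, s = 6/19. At least one of these is outside [0, 1], so the segments do not intersect.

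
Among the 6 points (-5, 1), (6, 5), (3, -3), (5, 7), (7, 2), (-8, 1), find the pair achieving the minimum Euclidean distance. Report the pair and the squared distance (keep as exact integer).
Pair = ((6, 5), (5, 7)); squared distance = 5

Compute all C(6, 2) = 15 pairwise squared distances (x_i − x_j)² + (y_i − y_j)². The minimum is 5, attained by the pair ((6, 5), (5, 7)).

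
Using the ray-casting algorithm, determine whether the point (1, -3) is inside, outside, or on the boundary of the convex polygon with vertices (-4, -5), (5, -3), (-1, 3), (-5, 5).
The point (1, -3) lies strictly inside the polygon

Cast a horizontal ray to the right from the query point and count how many polygon edges it crosses (each edge strictly once or zero times, handled with the usual half-open convention). 
Parity of crossings → odd ⇒ inside.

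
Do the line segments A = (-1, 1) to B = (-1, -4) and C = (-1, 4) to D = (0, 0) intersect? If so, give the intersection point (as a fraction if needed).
No (intersection of containing lines falls outside at least one segment)

Parametrize and solve: t = -3/5, s = 0. At least one of these is outside [0, 1], so the segments do not intersect.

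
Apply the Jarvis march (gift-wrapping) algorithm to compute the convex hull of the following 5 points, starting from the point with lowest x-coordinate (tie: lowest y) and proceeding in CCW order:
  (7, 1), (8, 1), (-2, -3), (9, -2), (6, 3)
Hull (CCW) = [(-2, -3), (9, -2), (8, 1), (6, 3)]

Jarvis march: at each step, from the current hull vertex p, select the next vertex q as the point such that every other point lies strictly to the left of (or on) the directed line p → q. (Equivalently: for every other point r, the cross product (q − p) × (r − p) ≥ 0.)
Starting point (lowest x, tie lowest y): (-2, -3). Wrap until returning to start. Resulting hull: (-2, -3), (9, -2), (8, 1), (6, 3).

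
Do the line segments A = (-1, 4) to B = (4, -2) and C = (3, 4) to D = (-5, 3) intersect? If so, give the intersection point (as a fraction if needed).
Yes; intersection at (-33/53, 188/53) (t = 4/53 on AB, s = 24/53 on CD)

Parametrize AB as A + t(B − A) = (-1 + 5 t, 4 + -6 t) and CD as C + s(D − C) = (3 + -8 s, 4 + -1 s). Solve the linear system for (t, s). Determinant = 53 ≠ 0, so a unique intersection of the containing lines exists. Solution: t = 4/53, s = 24/53 — both in [0, 1], so the segments cross. Intersection point: (-33/53, 188/53).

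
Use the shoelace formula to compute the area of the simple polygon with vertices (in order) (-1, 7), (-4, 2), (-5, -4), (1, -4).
Area = 79/2

Shoelace formula: Area = (1/2) |Σ_i (x_i · y_{i+1} − x_{i+1} · y_i)| (indices mod n). Compute each cross term:
  (-1)(2) − (-4)(7) = 26
  (-4)(-4) − (-5)(2) = 26
  (-5)(-4) − (1)(-4) = 24
  (1)(7) − (-1)(-4) = 3
Sum = 79, so (signed) Area = 79/2 = 79/2, |Area| = 79/2.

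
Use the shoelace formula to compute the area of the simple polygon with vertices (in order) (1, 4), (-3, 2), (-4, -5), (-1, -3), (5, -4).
Area = 87/2

Shoelace formula: Area = (1/2) |Σ_i (x_i · y_{i+1} − x_{i+1} · y_i)| (indices mod n). Compute each cross term:
  (1)(2) − (-3)(4) = 14
  (-3)(-5) − (-4)(2) = 23
  (-4)(-3) − (-1)(-5) = 7
  (-1)(-4) − (5)(-3) = 19
  (5)(4) − (1)(-4) = 24
Sum = 87, so (signed) Area = 87/2 = 87/2, |Area| = 87/2.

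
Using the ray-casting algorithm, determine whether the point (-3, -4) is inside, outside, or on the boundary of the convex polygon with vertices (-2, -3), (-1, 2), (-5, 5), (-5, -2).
The point (-3, -4) lies strictly outside the polygon

Cast a horizontal ray to the right from the query point and count how many polygon edges it crosses (each edge strictly once or zero times, handled with the usual half-open convention). 
Parity of crossings → even ⇒ outside.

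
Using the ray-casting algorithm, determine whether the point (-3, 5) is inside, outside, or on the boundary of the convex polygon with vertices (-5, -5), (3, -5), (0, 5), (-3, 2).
The point (-3, 5) lies strictly outside the polygon

Cast a horizontal ray to the right from the query point and count how many polygon edges it crosses (each edge strictly once or zero times, handled with the usual half-open convention). 
Parity of crossings → even ⇒ outside.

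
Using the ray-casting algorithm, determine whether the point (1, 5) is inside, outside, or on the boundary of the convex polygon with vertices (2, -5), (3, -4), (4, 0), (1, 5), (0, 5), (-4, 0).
The point (1, 5) lies on the polygon boundary

Boundary check: the query satisfies the collinearity and bounding-box conditions for some polygon edge, so it lies exactly on the boundary.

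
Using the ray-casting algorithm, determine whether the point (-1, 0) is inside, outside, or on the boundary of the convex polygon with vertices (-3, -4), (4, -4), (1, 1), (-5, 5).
The point (-1, 0) lies strictly inside the polygon

Cast a horizontal ray to the right from the query point and count how many polygon edges it crosses (each edge strictly once or zero times, handled with the usual half-open convention). 
Parity of crossings → odd ⇒ inside.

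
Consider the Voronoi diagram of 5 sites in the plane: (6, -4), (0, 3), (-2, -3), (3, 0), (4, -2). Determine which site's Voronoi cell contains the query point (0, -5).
Nearest site = (-2, -3)

The Voronoi cell of site s contains exactly those query points closer to s than to any other site. Compute squared distances from q = (0, -5) to each site:
  (-2 − 0)² + (-3 − -5)² = 8
  (4 − 0)² + (-2 − -5)² = 25
  (3 − 0)² + (0 − -5)² = 34
  (6 − 0)² + (-4 − -5)² = 37
  (0 − 0)² + (3 − -5)² = 64
Minimum is attained by (-2, -3), so q lies in its Voronoi cell.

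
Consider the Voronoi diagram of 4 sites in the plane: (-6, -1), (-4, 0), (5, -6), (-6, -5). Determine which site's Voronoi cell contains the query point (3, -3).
Nearest site = (5, -6)

The Voronoi cell of site s contains exactly those query points closer to s than to any other site. Compute squared distances from q = (3, -3) to each site:
  (5 − 3)² + (-6 − -3)² = 13
  (-4 − 3)² + (0 − -3)² = 58
  (-6 − 3)² + (-5 − -3)² = 85
  (-6 − 3)² + (-1 − -3)² = 85
Minimum is attained by (5, -6), so q lies in its Voronoi cell.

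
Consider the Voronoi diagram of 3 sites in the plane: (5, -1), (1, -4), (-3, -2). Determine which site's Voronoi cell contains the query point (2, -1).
Nearest site = (5, -1)

The Voronoi cell of site s contains exactly those query points closer to s than to any other site. Compute squared distances from q = (2, -1) to each site:
  (5 − 2)² + (-1 − -1)² = 9
  (1 − 2)² + (-4 − -1)² = 10
  (-3 − 2)² + (-2 − -1)² = 26
Minimum is attained by (5, -1), so q lies in its Voronoi cell.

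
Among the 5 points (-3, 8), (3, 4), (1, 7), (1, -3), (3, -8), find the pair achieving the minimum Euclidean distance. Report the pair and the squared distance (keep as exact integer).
Pair = ((3, 4), (1, 7)); squared distance = 13

Compute all C(5, 2) = 10 pairwise squared distances (x_i − x_j)² + (y_i − y_j)². The minimum is 13, attained by the pair ((3, 4), (1, 7)).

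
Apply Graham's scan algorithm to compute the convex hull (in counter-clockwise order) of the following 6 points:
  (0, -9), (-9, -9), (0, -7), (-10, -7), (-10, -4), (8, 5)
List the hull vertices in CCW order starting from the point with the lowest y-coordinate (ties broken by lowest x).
Hull (CCW) = [(-9, -9), (0, -9), (8, 5), (-10, -4), (-10, -7)]

Graham scan procedure:
  1. Find the pivot p₀ = point with lowest y (tie → lowest x): (-9, -9).
  2. Sort the remaining points by polar angle around p₀.
  3. Walk through sorted points, maintaining a stack; pop the top while the last three entries make a non-left turn (cross product ≤ 0).
  4. Final stack is the convex hull in CCW order: (-9, -9), (0, -9), (8, 5), (-10, -4), (-10, -7).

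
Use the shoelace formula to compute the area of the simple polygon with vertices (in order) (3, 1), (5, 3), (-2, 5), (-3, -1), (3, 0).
Area = 29

Shoelace formula: Area = (1/2) |Σ_i (x_i · y_{i+1} − x_{i+1} · y_i)| (indices mod n). Compute each cross term:
  (3)(3) − (5)(1) = 4
  (5)(5) − (-2)(3) = 31
  (-2)(-1) − (-3)(5) = 17
  (-3)(0) − (3)(-1) = 3
  (3)(1) − (3)(0) = 3
Sum = 58, so (signed) Area = 58/2 = 29, |Area| = 29.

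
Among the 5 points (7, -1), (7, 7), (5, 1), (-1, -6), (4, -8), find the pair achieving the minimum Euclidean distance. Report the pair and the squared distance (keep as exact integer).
Pair = ((7, -1), (5, 1)); squared distance = 8

Compute all C(5, 2) = 10 pairwise squared distances (x_i − x_j)² + (y_i − y_j)². The minimum is 8, attained by the pair ((7, -1), (5, 1)).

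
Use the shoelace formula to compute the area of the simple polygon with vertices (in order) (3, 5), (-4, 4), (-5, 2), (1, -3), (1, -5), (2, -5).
Area = 85/2

Shoelace formula: Area = (1/2) |Σ_i (x_i · y_{i+1} − x_{i+1} · y_i)| (indices mod n). Compute each cross term:
  (3)(4) − (-4)(5) = 32
  (-4)(2) − (-5)(4) = 12
  (-5)(-3) − (1)(2) = 13
  (1)(-5) − (1)(-3) = -2
  (1)(-5) − (2)(-5) = 5
  (2)(5) − (3)(-5) = 25
Sum = 85, so (signed) Area = 85/2 = 85/2, |Area| = 85/2.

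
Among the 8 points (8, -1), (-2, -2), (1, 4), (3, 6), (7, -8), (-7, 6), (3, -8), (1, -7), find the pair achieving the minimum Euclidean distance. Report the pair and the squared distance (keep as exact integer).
Pair = ((3, -8), (1, -7)); squared distance = 5

Compute all C(8, 2) = 28 pairwise squared distances (x_i − x_j)² + (y_i − y_j)². The minimum is 5, attained by the pair ((3, -8), (1, -7)).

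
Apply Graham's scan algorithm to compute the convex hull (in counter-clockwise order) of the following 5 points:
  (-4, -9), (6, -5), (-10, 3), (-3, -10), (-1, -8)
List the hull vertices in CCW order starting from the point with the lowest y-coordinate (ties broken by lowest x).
Hull (CCW) = [(-3, -10), (6, -5), (-10, 3), (-4, -9)]

Graham scan procedure:
  1. Find the pivot p₀ = point with lowest y (tie → lowest x): (-3, -10).
  2. Sort the remaining points by polar angle around p₀.
  3. Walk through sorted points, maintaining a stack; pop the top while the last three entries make a non-left turn (cross product ≤ 0).
  4. Final stack is the convex hull in CCW order: (-3, -10), (6, -5), (-10, 3), (-4, -9).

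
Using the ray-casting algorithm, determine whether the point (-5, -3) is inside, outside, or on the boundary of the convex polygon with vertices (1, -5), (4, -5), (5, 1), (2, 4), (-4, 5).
The point (-5, -3) lies strictly outside the polygon

Cast a horizontal ray to the right from the query point and count how many polygon edges it crosses (each edge strictly once or zero times, handled with the usual half-open convention). 
Parity of crossings → even ⇒ outside.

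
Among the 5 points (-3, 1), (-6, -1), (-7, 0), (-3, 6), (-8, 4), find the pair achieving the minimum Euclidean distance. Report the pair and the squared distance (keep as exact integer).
Pair = ((-6, -1), (-7, 0)); squared distance = 2

Compute all C(5, 2) = 10 pairwise squared distances (x_i − x_j)² + (y_i − y_j)². The minimum is 2, attained by the pair ((-6, -1), (-7, 0)).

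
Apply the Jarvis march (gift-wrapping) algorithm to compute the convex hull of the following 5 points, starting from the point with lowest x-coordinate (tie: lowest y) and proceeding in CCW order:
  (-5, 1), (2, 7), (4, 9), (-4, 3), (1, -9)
Hull (CCW) = [(-5, 1), (1, -9), (4, 9), (-4, 3)]

Jarvis march: at each step, from the current hull vertex p, select the next vertex q as the point such that every other point lies strictly to the left of (or on) the directed line p → q. (Equivalently: for every other point r, the cross product (q − p) × (r − p) ≥ 0.)
Starting point (lowest x, tie lowest y): (-5, 1). Wrap until returning to start. Resulting hull: (-5, 1), (1, -9), (4, 9), (-4, 3).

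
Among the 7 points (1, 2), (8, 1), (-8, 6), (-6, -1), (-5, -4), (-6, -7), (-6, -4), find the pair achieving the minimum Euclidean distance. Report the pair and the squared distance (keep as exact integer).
Pair = ((-5, -4), (-6, -4)); squared distance = 1

Compute all C(7, 2) = 21 pairwise squared distances (x_i − x_j)² + (y_i − y_j)². The minimum is 1, attained by the pair ((-5, -4), (-6, -4)).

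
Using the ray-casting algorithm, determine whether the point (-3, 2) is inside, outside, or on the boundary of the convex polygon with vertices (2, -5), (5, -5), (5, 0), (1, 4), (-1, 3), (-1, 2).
The point (-3, 2) lies strictly outside the polygon

Cast a horizontal ray to the right from the query point and count how many polygon edges it crosses (each edge strictly once or zero times, handled with the usual half-open convention). 
Parity of crossings → even ⇒ outside.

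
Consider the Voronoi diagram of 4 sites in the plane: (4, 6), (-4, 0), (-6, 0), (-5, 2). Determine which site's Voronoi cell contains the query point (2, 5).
Nearest site = (4, 6)

The Voronoi cell of site s contains exactly those query points closer to s than to any other site. Compute squared distances from q = (2, 5) to each site:
  (4 − 2)² + (6 − 5)² = 5
  (-5 − 2)² + (2 − 5)² = 58
  (-4 − 2)² + (0 − 5)² = 61
  (-6 − 2)² + (0 − 5)² = 89
Minimum is attained by (4, 6), so q lies in its Voronoi cell.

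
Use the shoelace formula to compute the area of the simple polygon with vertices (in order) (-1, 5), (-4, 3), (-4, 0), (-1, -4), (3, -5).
Area = 36

Shoelace formula: Area = (1/2) |Σ_i (x_i · y_{i+1} − x_{i+1} · y_i)| (indices mod n). Compute each cross term:
  (-1)(3) − (-4)(5) = 17
  (-4)(0) − (-4)(3) = 12
  (-4)(-4) − (-1)(0) = 16
  (-1)(-5) − (3)(-4) = 17
  (3)(5) − (-1)(-5) = 10
Sum = 72, so (signed) Area = 72/2 = 36, |Area| = 36.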